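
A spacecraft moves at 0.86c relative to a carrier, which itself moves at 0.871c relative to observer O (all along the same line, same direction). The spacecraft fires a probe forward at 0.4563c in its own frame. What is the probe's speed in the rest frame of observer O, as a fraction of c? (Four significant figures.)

Apply u = (u'+v)/(1+u'v) twice. Probe in the carrier frame: (0.4563+0.86)/(1+0.4563·0.86) = 1.3163/1.392418 = 0.94533c.
That velocity, transformed to the rest frame of observer O: (0.94533+0.871)/(1+0.94533·0.871) = 1.81633/1.82338243 = 0.99613c.

0.9961c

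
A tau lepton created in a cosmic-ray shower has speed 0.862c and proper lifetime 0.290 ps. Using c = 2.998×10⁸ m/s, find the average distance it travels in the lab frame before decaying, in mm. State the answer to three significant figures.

0.148 mm

With β = 0.862, γ = 1/√(1 − 0.862²) = 1/√0.256956 = 1.9727.
Lab-frame lifetime: Δt = γτ = 1.9727 × 0.290 ps = 0.57208 ps.
Distance: d = vΔt = 0.862 × 2.998×10⁸ m/s × 5.7208×10^-13 s = 1.48×10^-4 m = 0.148 mm.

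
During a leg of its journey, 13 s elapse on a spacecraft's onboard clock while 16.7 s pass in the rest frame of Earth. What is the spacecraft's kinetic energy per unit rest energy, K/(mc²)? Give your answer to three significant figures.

0.285

From Δt = γΔτ: γ = 16.7/13 = 1.28462.
Since K = (γ−1)mc², K/(mc²) = 1.28462 − 1 = 0.285.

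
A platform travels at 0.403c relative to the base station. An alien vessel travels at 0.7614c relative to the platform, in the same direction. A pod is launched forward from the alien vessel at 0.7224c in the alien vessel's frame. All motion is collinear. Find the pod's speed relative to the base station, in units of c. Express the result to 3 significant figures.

0.982c

First combine the pod and alien vessel (S''→S'): u₁ = (0.7224 + 0.7614)/(1 + 0.7224×0.7614) = 1.4838/1.55003536 = 0.95727.
Then combine with the platform (S'→S): u = (0.95727 + 0.403)/(1 + 0.95727×0.403) = 1.36027/1.38577981 = 0.98159.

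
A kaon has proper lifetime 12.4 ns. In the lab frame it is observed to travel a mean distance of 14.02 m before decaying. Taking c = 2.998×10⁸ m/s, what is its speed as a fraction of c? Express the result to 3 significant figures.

Lab distance = (lab lifetime)·v = γτ·βc, so βγ = d/(cτ) = 14.02/(2.998×10⁸ × 1.240×10^-8) = 3.7713.
With βγ = 3.7713: γ² = 1 + (βγ)² = 15.2227, and β = (βγ)/γ = 3.7713/3.90163 = 0.967.

0.967c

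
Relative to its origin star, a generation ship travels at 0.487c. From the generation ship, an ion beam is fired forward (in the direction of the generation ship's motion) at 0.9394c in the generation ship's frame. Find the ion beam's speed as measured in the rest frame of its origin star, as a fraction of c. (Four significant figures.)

Relativistic velocity addition: u = (u' + v)/(1 + u'v/c²), with u' = 0.9394c and v = 0.487c.
Numerator: 0.9394 + 0.487 = 1.4264. Denominator: 1 + (0.9394)(0.487) = 1.4574878.
u = 1.4264/1.4574878 = 0.97867, so the speed is 0.9787c.

0.9787c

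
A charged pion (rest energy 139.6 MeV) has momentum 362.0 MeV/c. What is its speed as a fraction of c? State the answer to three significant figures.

0.933c

pc/(mc²) = 362.0/139.6 = 2.5931 = βγ = β/√(1−β²).
So β² = x²/(1 + x²) with x = 2.5931: x² = 6.72417, β² = 6.72417/7.72417 = 0.870536, β = 0.933.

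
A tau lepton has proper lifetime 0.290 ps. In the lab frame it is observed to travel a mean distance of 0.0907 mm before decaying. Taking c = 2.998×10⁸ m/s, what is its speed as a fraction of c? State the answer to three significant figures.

Lab distance = (lab lifetime)·v = γτ·βc, so βγ = d/(cτ) = 9.070×10^-5/(2.998×10⁸ × 2.900×10^-13) = 1.0432.
With βγ = 1.0432: γ² = 1 + (βγ)² = 2.08827, and β = (βγ)/γ = 1.0432/1.44508 = 0.722.

0.722c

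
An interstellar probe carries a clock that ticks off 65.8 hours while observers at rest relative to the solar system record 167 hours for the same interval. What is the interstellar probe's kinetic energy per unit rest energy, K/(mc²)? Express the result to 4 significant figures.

1.538

From Δt = γΔτ: γ = 167/65.8 = 2.53799.
K/(mc²) = γ − 1 = 2.53799 − 1 = 1.538.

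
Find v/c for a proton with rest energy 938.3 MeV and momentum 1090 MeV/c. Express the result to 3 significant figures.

0.758

βγ = pc/(mc²) = 1090/938.3 = 1.1617.
Since γ² = 1 + (βγ)² = 2.34955, γ = √2.34955 = 1.53282, and β = (βγ)/γ = 1.1617/1.53282 = 0.758.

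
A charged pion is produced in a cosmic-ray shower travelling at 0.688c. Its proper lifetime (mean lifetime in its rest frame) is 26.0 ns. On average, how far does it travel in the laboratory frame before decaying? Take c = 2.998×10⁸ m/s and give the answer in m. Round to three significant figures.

β² = 0.473344, so γ = 1/√0.526656 = 1.378.
Lab-frame lifetime: Δt = γτ = 1.378 × 26.0 ns = 35.828 ns.
Distance: d = vΔt = 0.688 × 2.998×10⁸ m/s × 3.5828×10^-8 s = 7.39 m.

7.39 m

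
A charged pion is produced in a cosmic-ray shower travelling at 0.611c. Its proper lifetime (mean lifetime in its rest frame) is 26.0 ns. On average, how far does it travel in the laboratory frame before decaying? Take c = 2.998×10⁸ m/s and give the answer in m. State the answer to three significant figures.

6.02 m

β² = 0.373321, so γ = 1/√0.626679 = 1.2632.
Lab-frame lifetime: Δt = γτ = 1.2632 × 26.0 ns = 32.843 ns.
Distance: d = vΔt = 0.611 × 2.998×10⁸ m/s × 3.2843×10^-8 s = 6.02 m.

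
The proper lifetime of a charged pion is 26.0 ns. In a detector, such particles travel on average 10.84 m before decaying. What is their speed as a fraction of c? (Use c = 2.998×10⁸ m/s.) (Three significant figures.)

d = βγcτ ⇒ βγ = d/(cτ) = 10.84 m / (7.7948 m) = 1.3907.
β = (βγ)/√(1+(βγ)²) = 1.3907/√2.93405 = 0.812.

0.812c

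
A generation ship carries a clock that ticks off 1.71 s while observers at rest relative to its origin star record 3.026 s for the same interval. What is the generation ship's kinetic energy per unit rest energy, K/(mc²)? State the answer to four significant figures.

0.7696

From Δt = γΔτ: γ = 3.026/1.71 = 1.76959.
K/(mc²) = γ − 1 = 1.76959 − 1 = 0.7696.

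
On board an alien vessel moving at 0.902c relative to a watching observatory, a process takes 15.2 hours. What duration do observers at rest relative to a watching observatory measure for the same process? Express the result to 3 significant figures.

β² = 0.813604, so γ = 1/√0.186396 = 2.3162.
The onboard clock measures proper time, so the interval in the rest frame of a watching observatory is dilated: Δt = γ·Δτ = 2.3162 × 15.2 hours = 35.2 hours.

35.2 hours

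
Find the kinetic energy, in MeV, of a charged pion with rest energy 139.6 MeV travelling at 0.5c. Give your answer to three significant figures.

β² = 0.25, so γ = 1/√0.75 = 1.1547.
Kinetic energy: K = (γ − 1)mc² = (1.1547 − 1) × 139.6 MeV = 0.1547 × 139.6 = 21.6 MeV.

21.6 MeV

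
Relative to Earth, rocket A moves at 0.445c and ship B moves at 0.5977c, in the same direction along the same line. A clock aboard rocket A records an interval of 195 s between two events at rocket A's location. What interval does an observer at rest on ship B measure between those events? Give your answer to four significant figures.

199.4 s

Speed of rocket A in ship B's frame: u = (v_A − v_B)/(1 − v_A v_B/c²) = (0.445 − 0.5977)/(1 − 0.445×0.5977) = −0.1527/0.7340235 = −0.20803; |u| = 0.20803c.
At |u| = 0.20803c, γ = (1 − 0.0432765)^(−1/2) = 1.0224.
The clock on rocket A records proper time, so ship B measures Δt = γΔτ = 1.0224 × 195 = 199.4 s.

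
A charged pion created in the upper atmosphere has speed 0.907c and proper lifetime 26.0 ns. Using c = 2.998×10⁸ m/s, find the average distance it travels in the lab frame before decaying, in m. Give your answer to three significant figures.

β² = 0.822649, so γ = 1/√0.177351 = 2.3746.
Lab-frame lifetime: Δt = γτ = 2.3746 × 26.0 ns = 61.74 ns.
Distance: d = vΔt = 0.907 × 2.998×10⁸ m/s × 6.1740×10^-8 s = 16.8 m.

16.8 m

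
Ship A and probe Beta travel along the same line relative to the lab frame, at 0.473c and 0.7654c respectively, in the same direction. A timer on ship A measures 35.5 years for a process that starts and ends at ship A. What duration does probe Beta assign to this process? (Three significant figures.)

39.9 years

The velocity of ship A relative to probe Beta is (0.473 − 0.7654)c / (1 − 0.473×0.7654) = −0.45833c; relative speed 0.45833c.
At |u| = 0.45833c, γ = (1 − 0.210066)^(−1/2) = 1.1251.
The clock on ship A records proper time, so probe Beta measures Δt = γΔτ = 1.1251 × 35.5 = 39.9 years.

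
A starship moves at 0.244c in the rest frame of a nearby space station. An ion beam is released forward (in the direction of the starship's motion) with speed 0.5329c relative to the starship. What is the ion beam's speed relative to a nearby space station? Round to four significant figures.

In units of c, u = (u' + v)/(1 + u'v) with u' = 0.5329 and v = 0.244.
Numerator: 0.5329 + 0.244 = 0.7769. Denominator: 1 + (0.5329)(0.244) = 1.1300276.
u = 0.7769/1.1300276 = 0.68751, so the speed is 0.6875c.

0.6875c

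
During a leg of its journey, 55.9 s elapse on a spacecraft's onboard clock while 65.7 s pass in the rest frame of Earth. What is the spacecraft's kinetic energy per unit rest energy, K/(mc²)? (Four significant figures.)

0.1753

The time-dilation ratio gives γ = 65.7/55.9 = 1.17531.
Since K = (γ−1)mc², K/(mc²) = 1.17531 − 1 = 0.1753.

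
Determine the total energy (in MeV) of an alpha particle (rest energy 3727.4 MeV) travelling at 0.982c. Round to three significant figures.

γ = 1/√(1 − β²) = 1/√(1 − 0.964324) = 1/√0.035676 = 1/0.188881 = 5.2943.
Total energy: E = γmc² = 5.2943 × 3727.4 MeV = 19700 MeV.

19700 MeV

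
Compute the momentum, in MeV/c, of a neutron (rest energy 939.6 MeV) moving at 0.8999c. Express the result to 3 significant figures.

1940 MeV/c

With β = 0.8999, γ = 1/√(1 − 0.8999²) = 1/√0.19017999 = 2.2931.
Momentum: p = γβ·mc = 2.2931 × 0.8999 × 939.6 MeV/c = 1940 MeV/c.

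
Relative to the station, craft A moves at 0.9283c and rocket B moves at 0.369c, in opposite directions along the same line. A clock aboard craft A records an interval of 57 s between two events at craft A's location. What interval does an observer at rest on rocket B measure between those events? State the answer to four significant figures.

Speed of craft A in rocket B's frame: u = (v_A + v_B)/(1 + v_A v_B/c²) = (0.9283 + 0.369)/(1 + 0.9283×0.369) = 1.2973/1.3425427 = 0.9663; |u| = 0.9663c.
At |u| = 0.9663c, γ = (1 − 0.933736)^(−1/2) = 3.8847.
The clock on craft A records proper time, so rocket B measures Δt = γΔτ = 3.8847 × 57 = 221.4 s.

221.4 s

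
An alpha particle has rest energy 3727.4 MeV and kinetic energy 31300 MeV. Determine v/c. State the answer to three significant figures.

0.994

γ = 1 + K/(mc²) = 1 + 31300/3727.4 = 9.3973.
β = √(1 − 1/γ²) = √(1 − 0.0113238) = √0.9886762 = 0.994.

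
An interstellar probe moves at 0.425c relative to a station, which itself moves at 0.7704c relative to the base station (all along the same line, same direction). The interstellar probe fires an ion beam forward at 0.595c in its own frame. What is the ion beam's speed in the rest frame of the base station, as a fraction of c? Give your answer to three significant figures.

Compose velocities in two stages. Stage 1 (into S'): u₁ = (0.595+0.425)/(1+0.595×0.425) = 0.81413.
Stage 2 (into S): u = (0.81413+0.7704)/(1+0.81413×0.7704) = 0.97377, so the speed is 0.974c.

0.974c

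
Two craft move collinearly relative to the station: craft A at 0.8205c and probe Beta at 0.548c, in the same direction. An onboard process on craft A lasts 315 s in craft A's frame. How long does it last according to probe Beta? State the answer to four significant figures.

Speed of craft A in probe Beta's frame: u = (v_A − v_B)/(1 − v_A v_B/c²) = (0.8205 − 0.548)/(1 − 0.8205×0.548) = 0.2725/0.550366 = 0.49513; |u| = 0.49513c.
γ for this relative speed: γ = 1/√(1 − 0.245154) = 1.151.
The clock on craft A records proper time, so probe Beta measures Δt = γΔτ = 1.151 × 315 = 362.6 s.

362.6 s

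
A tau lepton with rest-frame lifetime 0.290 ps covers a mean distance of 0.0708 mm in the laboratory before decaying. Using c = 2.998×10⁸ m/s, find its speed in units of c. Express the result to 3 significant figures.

0.631c

d = βγcτ ⇒ βγ = d/(cτ) = 7.080×10^-5 m / (8.6942×10^-5 m) = 0.81434.
β = (βγ)/√(1+(βγ)²) = 0.81434/√1.66315 = 0.631.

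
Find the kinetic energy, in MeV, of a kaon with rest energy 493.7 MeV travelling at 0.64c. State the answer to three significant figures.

149 MeV

With β = 0.64, γ = 1/√(1 − 0.64²) = 1/√0.5904 = 1.30145.
Kinetic energy: K = (γ − 1)mc² = (1.30145 − 1) × 493.7 MeV = 0.30145 × 493.7 = 149 MeV.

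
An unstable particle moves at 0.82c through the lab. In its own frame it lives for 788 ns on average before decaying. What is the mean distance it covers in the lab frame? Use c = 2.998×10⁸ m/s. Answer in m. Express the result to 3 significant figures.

338 m

With β = 0.82, γ = 1/√(1 − 0.82²) = 1/√0.3276 = 1.7471.
Lab-frame lifetime: Δt = γτ = 1.7471 × 788 ns = 1376.7 ns.
Distance: d = vΔt = 0.82 × 2.998×10⁸ m/s × 1.3767×10^-6 s = 338 m.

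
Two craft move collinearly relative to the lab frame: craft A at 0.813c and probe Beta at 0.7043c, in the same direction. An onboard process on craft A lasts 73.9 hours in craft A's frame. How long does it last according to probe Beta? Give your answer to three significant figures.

76.4 hours

Transform craft A's velocity into probe Beta's frame: (0.813 − 0.7043)/(1 − 0.813·0.7043) = 0.1087/0.4274041, so the relative speed is 0.25433c.
At |u| = 0.25433c, γ = (1 − 0.0646837)^(−1/2) = 1.034.
The clock on craft A records proper time, so probe Beta measures Δt = γΔτ = 1.034 × 73.9 = 76.4 hours.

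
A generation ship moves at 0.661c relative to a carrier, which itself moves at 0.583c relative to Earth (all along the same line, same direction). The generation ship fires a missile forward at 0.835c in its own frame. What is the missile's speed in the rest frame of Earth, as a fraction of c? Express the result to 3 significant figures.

First combine the missile and generation ship (S''→S'): u₁ = (0.835 + 0.661)/(1 + 0.835×0.661) = 1.496/1.551935 = 0.96396.
Then combine with the carrier (S'→S): u = (0.96396 + 0.583)/(1 + 0.96396×0.583) = 1.54696/1.56198868 = 0.99038.

0.990c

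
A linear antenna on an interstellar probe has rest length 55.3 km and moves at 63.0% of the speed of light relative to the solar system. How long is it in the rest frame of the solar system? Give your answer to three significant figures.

β² = 0.3969, so γ = 1/√0.6031 = 1.2877.
Along the direction of motion the measured length is L₀/γ = 55.3/1.2877 = 42.9 km.

42.9 km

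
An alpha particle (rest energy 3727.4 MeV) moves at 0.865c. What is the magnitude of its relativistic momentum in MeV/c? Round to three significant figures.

γ = 1/√(1 − β²) = 1/√(1 − 0.748225) = 1/√0.251775 = 1/0.501772 = 1.9929.
Momentum: p = γβ·mc = 1.9929 × 0.865 × 3727.4 MeV/c = 6430 MeV/c.

6430 MeV/c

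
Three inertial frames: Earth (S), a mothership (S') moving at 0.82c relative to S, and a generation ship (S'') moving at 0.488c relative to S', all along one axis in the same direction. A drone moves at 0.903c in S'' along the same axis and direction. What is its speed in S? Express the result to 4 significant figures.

0.9965c

Apply u = (u'+v)/(1+u'v) twice. Drone in the mothership frame: (0.903+0.488)/(1+0.903·0.488) = 1.391/1.440664 = 0.96553c.
That velocity, transformed to the rest frame of Earth: (0.96553+0.82)/(1+0.96553·0.82) = 1.78553/1.7917346 = 0.99654c.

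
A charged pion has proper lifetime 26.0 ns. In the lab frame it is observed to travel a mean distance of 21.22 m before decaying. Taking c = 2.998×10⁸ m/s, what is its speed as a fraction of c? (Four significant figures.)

Lab distance = (lab lifetime)·v = γτ·βc, so βγ = d/(cτ) = 21.22/(2.998×10⁸ × 2.600×10^-8) = 2.7223.
With βγ = 2.7223: γ² = 1 + (βγ)² = 8.41092, and β = (βγ)/γ = 2.7223/2.90016 = 0.9387.

0.9387c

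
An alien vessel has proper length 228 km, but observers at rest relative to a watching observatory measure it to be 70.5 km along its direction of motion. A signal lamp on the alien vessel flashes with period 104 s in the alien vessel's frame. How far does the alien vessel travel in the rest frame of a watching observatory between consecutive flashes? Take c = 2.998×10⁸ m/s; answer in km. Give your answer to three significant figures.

γ = L₀/L = 228/70.5 = 3.23404.
β = √(1 − 1/γ²) = 0.95099. Lab-frame period = γτ = 3.23404×104 s = 336.34 s. Distance = βc × γτ = 0.95099 × 2.998×10⁸ m/s × 336.34 s = 9.5893×10^10 m = 9.59×10^7 km.

9.59×10^7 km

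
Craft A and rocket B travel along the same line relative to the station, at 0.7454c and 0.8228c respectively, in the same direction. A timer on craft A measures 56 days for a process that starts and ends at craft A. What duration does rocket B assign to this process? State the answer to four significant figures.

57.16 days

Transform craft A's velocity into rocket B's frame: (0.7454 − 0.8228)/(1 − 0.7454·0.8228) = −0.0774/0.38668488, so the relative speed is 0.20016c.
At |u| = 0.20016c, γ = (1 − 0.040064)^(−1/2) = 1.0207.
Craft A's interval is proper; time dilation gives Δt_B = γΔτ = 1.0207 × 56 days = 57.16 days.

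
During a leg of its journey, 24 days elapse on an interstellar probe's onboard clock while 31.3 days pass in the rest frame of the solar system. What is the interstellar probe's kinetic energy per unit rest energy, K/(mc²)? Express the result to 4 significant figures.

0.3042

From Δt = γΔτ: γ = 31.3/24 = 1.30417.
K/(mc²) = γ − 1 = 1.30417 − 1 = 0.3042.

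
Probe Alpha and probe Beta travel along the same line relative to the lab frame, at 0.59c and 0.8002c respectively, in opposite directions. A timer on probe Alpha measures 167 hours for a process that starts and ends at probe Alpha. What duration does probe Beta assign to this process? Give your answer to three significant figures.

508 hours

Speed of probe Alpha in probe Beta's frame: u = (v_A + v_B)/(1 + v_A v_B/c²) = (0.59 + 0.8002)/(1 + 0.59×0.8002) = 1.3902/1.472118 = 0.94435; |u| = 0.94435c.
γ for this relative speed: γ = 1/√(1 − 0.891797) = 3.04.
The clock on probe Alpha records proper time, so probe Beta measures Δt = γΔτ = 3.04 × 167 = 508 hours.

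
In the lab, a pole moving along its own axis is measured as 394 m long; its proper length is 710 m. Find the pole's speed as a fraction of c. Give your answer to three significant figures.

Length contraction gives γ = L₀/L = 710/394 = 1.802.
β = √(1 − 1/γ²) = √0.692043 = 0.832.

0.832c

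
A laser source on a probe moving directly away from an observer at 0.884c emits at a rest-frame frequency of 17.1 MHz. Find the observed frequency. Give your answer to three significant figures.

Relativistic Doppler (source moving away): f_obs = f_src · √((1−β)/(1+β)).
With β = 0.884: factor = √(0.116/1.884) = 0.24814.
f_obs = 17.1 × 0.24814 = 4.24 MHz.

4.24 MHz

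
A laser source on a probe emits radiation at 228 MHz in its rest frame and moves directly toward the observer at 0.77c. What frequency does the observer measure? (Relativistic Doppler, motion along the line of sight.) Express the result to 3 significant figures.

Relativistic Doppler (source moving toward): f_obs = f_src · √((1+β)/(1−β)).
With β = 0.77: factor = √(1.77/0.23) = 2.7741.
f_obs = 228 × 2.7741 = 632 MHz.

632 MHz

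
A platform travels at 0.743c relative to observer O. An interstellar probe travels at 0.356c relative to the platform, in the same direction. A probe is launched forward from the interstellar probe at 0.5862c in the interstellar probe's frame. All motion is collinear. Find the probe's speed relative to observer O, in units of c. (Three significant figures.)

0.964c

Compose velocities in two stages. Stage 1 (into S'): u₁ = (0.5862+0.356)/(1+0.5862×0.356) = 0.77952.
Stage 2 (into S): u = (0.77952+0.743)/(1+0.77952×0.743) = 0.96412, so the speed is 0.964c.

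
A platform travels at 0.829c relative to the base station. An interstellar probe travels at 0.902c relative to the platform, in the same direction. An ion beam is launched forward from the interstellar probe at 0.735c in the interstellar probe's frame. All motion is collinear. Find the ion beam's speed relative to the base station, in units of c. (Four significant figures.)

Compose velocities in two stages. Stage 1 (into S'): u₁ = (0.735+0.902)/(1+0.735×0.902) = 0.98438.
Stage 2 (into S): u = (0.98438+0.829)/(1+0.98438×0.829) = 0.99853, so the speed is 0.9985c.

0.9985c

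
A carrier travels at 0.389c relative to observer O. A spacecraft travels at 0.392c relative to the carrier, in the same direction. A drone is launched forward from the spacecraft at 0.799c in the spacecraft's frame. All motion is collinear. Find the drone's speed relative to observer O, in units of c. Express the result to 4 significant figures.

First combine the drone and spacecraft (S''→S'): u₁ = (0.799 + 0.392)/(1 + 0.799×0.392) = 1.191/1.313208 = 0.90694.
Then combine with the carrier (S'→S): u = (0.90694 + 0.389)/(1 + 0.90694×0.389) = 1.29594/1.35279966 = 0.95797.

0.9580c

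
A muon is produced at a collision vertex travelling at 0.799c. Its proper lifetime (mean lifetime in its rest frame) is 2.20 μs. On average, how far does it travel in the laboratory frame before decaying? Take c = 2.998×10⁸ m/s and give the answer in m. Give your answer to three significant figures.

γ = 1/√(1 − β²) = 1/√(1 − 0.638401) = 1/√0.361599 = 1/0.601331 = 1.663.
Lab-frame lifetime: Δt = γτ = 1.663 × 2.20 μs = 3.6586 μs.
Distance: d = vΔt = 0.799 × 2.998×10⁸ m/s × 3.6586×10^-6 s = 876 m.

876 m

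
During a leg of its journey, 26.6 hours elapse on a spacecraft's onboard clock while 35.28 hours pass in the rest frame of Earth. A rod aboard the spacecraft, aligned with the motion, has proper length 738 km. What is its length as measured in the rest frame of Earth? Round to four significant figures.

556.4 km

γ = Δt/Δτ = 35.28/26.6 = 1.32632.
The rod contracts by the same γ: 738 km / 1.32632 = 556.4 km.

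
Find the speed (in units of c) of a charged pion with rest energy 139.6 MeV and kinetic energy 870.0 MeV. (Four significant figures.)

0.9904c

K = (γ−1)mc², so γ = 1 + 870.0/139.6 = 7.2321.
Then v/c = √(1 − γ⁻²) = √(1 − 0.0191193) = √0.9808807 = 0.9904.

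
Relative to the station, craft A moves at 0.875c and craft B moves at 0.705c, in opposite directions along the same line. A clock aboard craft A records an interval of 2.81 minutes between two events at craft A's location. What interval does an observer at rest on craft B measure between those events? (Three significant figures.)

13.2 minutes

The velocity of craft A relative to craft B is (0.875 + 0.705)c / (1 + 0.875×0.705) = 0.97719c; relative speed 0.97719c.
At |u| = 0.97719c, γ = (1 − 0.9549)^(−1/2) = 4.7088.
Craft A's interval is proper; time dilation gives Δt_B = γΔτ = 4.7088 × 2.81 minutes = 13.2 minutes.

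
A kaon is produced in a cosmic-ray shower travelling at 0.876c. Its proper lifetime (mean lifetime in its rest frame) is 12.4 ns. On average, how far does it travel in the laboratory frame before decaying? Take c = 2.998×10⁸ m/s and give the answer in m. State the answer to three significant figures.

γ = 1/√(1 − β²) = 1/√(1 − 0.767376) = 1/√0.232624 = 1/0.482311 = 2.0734.
Lab-frame lifetime: Δt = γτ = 2.0734 × 12.4 ns = 25.71 ns.
Distance: d = vΔt = 0.876 × 2.998×10⁸ m/s × 2.5710×10^-8 s = 6.75 m.

6.75 m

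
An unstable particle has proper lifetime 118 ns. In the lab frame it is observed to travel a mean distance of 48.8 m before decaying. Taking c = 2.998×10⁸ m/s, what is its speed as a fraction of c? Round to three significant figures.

Lab distance = (lab lifetime)·v = γτ·βc, so βγ = d/(cτ) = 48.80/(2.998×10⁸ × 1.180×10^-7) = 1.3795.
With βγ = 1.3795: γ² = 1 + (βγ)² = 2.90302, and β = (βγ)/γ = 1.3795/1.70383 = 0.810.

0.810c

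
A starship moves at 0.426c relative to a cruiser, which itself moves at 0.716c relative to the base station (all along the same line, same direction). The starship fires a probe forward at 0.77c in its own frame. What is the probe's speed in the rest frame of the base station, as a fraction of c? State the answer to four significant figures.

Compose velocities in two stages. Stage 1 (into S'): u₁ = (0.77+0.426)/(1+0.77×0.426) = 0.90059.
Stage 2 (into S): u = (0.90059+0.716)/(1+0.90059×0.716) = 0.98284, so the speed is 0.9828c.

0.9828c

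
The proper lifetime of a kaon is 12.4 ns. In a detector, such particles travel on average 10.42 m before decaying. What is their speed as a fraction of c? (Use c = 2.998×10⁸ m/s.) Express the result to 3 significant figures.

0.942c

Let x = d/(cτ) = 10.42 m / (2.998×10⁸ m/s × 1.240×10^-8 s) = 2.8029. Since d = βγcτ, x = βγ = β/√(1−β²).
Solving: β² = x²/(1+x²) = 7.85625/8.85625 = 0.887085, so β = 0.942.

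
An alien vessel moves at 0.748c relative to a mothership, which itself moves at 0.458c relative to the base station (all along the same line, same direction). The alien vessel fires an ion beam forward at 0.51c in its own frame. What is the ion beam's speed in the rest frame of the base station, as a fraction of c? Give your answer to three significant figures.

Compose velocities in two stages. Stage 1 (into S'): u₁ = (0.51+0.748)/(1+0.51×0.748) = 0.91062.
Stage 2 (into S): u = (0.91062+0.458)/(1+0.91062×0.458) = 0.96581, so the speed is 0.966c.

0.966c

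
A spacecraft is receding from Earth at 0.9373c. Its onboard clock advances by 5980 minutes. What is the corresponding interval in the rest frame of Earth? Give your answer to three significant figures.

β² = 0.87853129, so γ = 1/√0.12146871 = 2.8692.
The onboard clock measures proper time, so the interval in the rest frame of Earth is dilated: Δt = γ·Δτ = 2.8692 × 5980 minutes = 17200 minutes.

17200 minutes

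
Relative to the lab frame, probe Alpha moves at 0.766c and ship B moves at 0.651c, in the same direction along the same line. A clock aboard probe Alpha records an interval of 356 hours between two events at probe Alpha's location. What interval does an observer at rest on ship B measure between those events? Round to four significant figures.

Speed of probe Alpha in ship B's frame: u = (v_A − v_B)/(1 − v_A v_B/c²) = (0.766 − 0.651)/(1 − 0.766×0.651) = 0.115/0.501334 = 0.22939; |u| = 0.22939c.
At |u| = 0.22939c, γ = (1 − 0.0526198)^(−1/2) = 1.0274.
The clock on probe Alpha records proper time, so ship B measures Δt = γΔτ = 1.0274 × 356 = 365.8 hours.

365.8 hours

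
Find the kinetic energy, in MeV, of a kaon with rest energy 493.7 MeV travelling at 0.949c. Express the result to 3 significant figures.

1070 MeV

Lorentz factor: γ = (1 − 0.900601)^(−1/2) = 3.1718.
Kinetic energy: K = (γ − 1)mc² = (3.1718 − 1) × 493.7 MeV = 2.1718 × 493.7 = 1070 MeV.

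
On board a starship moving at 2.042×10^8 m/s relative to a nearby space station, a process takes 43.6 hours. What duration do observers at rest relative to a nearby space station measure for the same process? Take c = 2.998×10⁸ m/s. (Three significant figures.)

59.5 hours

β = v/c = (2.042×10^8 m/s)/(2.998×10⁸ m/s) = 0.681121.
γ = 1/√(1 − β²) = 1/√(1 − 0.4639258) = 1/√0.5360742 = 1/0.732171 = 1.3658.
Time dilation: Δt = γ·Δτ = 1.3658 × 43.6 = 59.5 hours.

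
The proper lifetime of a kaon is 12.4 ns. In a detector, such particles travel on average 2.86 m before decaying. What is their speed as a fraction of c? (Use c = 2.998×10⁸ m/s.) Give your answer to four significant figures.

d = βγcτ ⇒ βγ = d/(cτ) = 2.860 m / (3.71752 m) = 0.76933.
β = (βγ)/√(1+(βγ)²) = 0.76933/√1.591869 = 0.6098.

0.6098c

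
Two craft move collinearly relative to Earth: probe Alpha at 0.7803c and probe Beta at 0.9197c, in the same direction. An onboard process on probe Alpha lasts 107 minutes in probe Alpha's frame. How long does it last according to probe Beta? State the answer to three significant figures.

123 minutes

Speed of probe Alpha in probe Beta's frame: u = (v_A − v_B)/(1 − v_A v_B/c²) = (0.7803 − 0.9197)/(1 − 0.7803×0.9197) = −0.1394/0.28235809 = −0.4937; |u| = 0.4937c.
γ for this relative speed: γ = 1/√(1 − 0.24374) = 1.1499.
The clock on probe Alpha records proper time, so probe Beta measures Δt = γΔτ = 1.1499 × 107 = 123 minutes.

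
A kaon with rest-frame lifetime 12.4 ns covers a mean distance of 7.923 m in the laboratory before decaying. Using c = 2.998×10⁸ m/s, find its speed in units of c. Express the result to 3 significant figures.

0.905c

d = βγcτ ⇒ βγ = d/(cτ) = 7.923 m / (3.71752 m) = 2.1313.
β = (βγ)/√(1+(βγ)²) = 2.1313/√5.54244 = 0.905.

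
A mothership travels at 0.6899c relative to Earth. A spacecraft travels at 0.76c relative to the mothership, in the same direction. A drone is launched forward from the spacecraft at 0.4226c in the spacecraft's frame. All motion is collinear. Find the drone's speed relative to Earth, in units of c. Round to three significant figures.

First combine the drone and spacecraft (S''→S'): u₁ = (0.4226 + 0.76)/(1 + 0.4226×0.76) = 1.1826/1.321176 = 0.89511.
Then combine with the mothership (S'→S): u = (0.89511 + 0.6899)/(1 + 0.89511×0.6899) = 1.58501/1.617536389 = 0.97989.

0.980c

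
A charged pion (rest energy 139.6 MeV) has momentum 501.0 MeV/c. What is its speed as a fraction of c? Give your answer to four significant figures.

βγ = pc/(mc²) = 501.0/139.6 = 3.5888.
Since γ² = 1 + (βγ)² = 13.8795, γ = √13.8795 = 3.72552, and β = (βγ)/γ = 3.5888/3.72552 = 0.9633.

0.9633c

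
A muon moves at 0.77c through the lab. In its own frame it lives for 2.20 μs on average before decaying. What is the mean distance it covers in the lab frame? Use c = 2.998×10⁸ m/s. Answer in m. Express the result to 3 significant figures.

796 m

Lorentz factor: γ = (1 − 0.5929)^(−1/2) = 1.5673.
Lab-frame lifetime: Δt = γτ = 1.5673 × 2.20 μs = 3.4481 μs.
Distance: d = vΔt = 0.77 × 2.998×10⁸ m/s × 3.4481×10^-6 s = 796 m.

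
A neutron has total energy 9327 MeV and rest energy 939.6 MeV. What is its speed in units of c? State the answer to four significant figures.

γ = E/(mc²) = 9327/939.6 = 9.9266.
β = √(1 − 1/γ²) = √(1 − 0.0101484) = √0.9898516 = 0.9949.

0.9949c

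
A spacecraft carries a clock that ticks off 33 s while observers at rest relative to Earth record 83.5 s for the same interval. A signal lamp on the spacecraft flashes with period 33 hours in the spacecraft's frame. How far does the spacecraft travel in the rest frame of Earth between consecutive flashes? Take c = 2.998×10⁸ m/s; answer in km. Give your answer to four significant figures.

The time-dilation ratio gives γ = 83.5/33 = 2.5303.
β = √(1 − 1/γ²) = 0.91859. Lab-frame period = γτ = 2.5303×33 hours = 83.5 hours. Distance = βc × γτ = 0.91859 × 2.998×10⁸ m/s × 300600 s = 8.2783×10^13 m = 8.278×10^10 km.

8.278×10^10 km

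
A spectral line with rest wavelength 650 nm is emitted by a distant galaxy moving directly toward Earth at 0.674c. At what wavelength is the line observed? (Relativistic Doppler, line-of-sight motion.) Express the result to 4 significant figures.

286.8 nm

Relativistic Doppler for wavelength: λ_obs = λ_src · √((1−β)/(1+β)).
With β = 0.674: factor = √(0.326/1.674) = 0.4413.
λ_obs = 650 × 0.4413 = 286.8 nm.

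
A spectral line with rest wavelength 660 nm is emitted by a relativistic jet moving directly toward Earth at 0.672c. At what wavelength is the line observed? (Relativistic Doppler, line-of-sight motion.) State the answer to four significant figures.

292.3 nm

Relativistic Doppler for wavelength: λ_obs = λ_src · √((1−β)/(1+β)).
With β = 0.672: factor = √(0.328/1.672) = 0.44291.
λ_obs = 660 × 0.44291 = 292.3 nm.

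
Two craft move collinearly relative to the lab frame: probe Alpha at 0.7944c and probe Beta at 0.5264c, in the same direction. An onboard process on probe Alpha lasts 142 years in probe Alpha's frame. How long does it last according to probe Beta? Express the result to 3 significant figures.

160 years

The velocity of probe Alpha relative to probe Beta is (0.7944 − 0.5264)c / (1 − 0.7944×0.5264) = 0.46062c; relative speed 0.46062c.
γ for this relative speed: γ = 1/√(1 − 0.212171) = 1.1266.
The clock on probe Alpha records proper time, so probe Beta measures Δt = γΔτ = 1.1266 × 142 = 160 years.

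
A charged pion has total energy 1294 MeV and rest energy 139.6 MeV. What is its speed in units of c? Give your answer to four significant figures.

0.9942c

γ = E/(mc²) = 1294/139.6 = 9.2693.
β = √(1 − 1/γ²) = √(1 − 0.0116387) = √0.9883613 = 0.9942.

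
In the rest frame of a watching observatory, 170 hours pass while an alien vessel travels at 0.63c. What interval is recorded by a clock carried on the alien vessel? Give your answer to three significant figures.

β² = 0.3969, so γ = 1/√0.6031 = 1.2877.
The moving clock records proper time: Δτ = Δt/γ = 170/1.2877 = 132 hours.

132 hours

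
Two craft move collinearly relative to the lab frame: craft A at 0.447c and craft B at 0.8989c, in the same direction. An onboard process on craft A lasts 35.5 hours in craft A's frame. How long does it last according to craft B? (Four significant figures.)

The velocity of craft A relative to craft B is (0.447 − 0.8989)c / (1 − 0.447×0.8989) = −0.75544c; relative speed 0.75544c.
γ for this relative speed: γ = 1/√(1 − 0.57069) = 1.5262.
The clock on craft A records proper time, so craft B measures Δt = γΔτ = 1.5262 × 35.5 = 54.18 hours.

54.18 hours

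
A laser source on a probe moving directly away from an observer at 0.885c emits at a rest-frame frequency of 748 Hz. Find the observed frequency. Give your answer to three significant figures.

185 Hz

Relativistic Doppler (source moving away): f_obs = f_src · √((1−β)/(1+β)).
With β = 0.885: factor = √(0.115/1.885) = 0.247.
f_obs = 748 × 0.247 = 185 Hz.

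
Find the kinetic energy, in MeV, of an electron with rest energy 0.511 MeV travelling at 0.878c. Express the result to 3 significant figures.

0.557 MeV

γ = 1/√(1 − β²) = 1/√(1 − 0.770884) = 1/√0.229116 = 1/0.478661 = 2.0892.
Kinetic energy: K = (γ − 1)mc² = (2.0892 − 1) × 0.511 MeV = 1.0892 × 0.511 = 0.557 MeV.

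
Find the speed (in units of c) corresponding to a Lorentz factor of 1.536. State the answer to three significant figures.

0.759c

β = √(1 − 1/γ²) = √(1 − 1/2.359296) = √0.576145 = 0.759.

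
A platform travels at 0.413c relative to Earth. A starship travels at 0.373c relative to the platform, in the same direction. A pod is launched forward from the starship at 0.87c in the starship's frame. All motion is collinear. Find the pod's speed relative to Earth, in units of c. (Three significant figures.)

Compose velocities in two stages. Stage 1 (into S'): u₁ = (0.87+0.373)/(1+0.87×0.373) = 0.93846.
Stage 2 (into S): u = (0.93846+0.413)/(1+0.93846×0.413) = 0.97397, so the speed is 0.974c.

0.974c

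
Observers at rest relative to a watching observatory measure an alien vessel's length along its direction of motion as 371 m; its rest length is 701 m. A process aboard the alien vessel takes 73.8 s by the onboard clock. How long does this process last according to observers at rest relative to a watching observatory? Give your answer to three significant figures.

Length contraction gives γ = L₀/L = 701/371 = 1.88949.
Δt = γΔτ = 1.88949 × 73.8 = 139 s.

139 s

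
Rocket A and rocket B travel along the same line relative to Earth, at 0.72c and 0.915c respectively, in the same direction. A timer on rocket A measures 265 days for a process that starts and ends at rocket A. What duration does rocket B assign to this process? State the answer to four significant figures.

The velocity of rocket A relative to rocket B is (0.72 − 0.915)c / (1 − 0.72×0.915) = −0.57151c; relative speed 0.57151c.
At |u| = 0.57151c, γ = (1 − 0.326624)^(−1/2) = 1.2186.
Rocket A's interval is proper; time dilation gives Δt_B = γΔτ = 1.2186 × 265 days = 322.9 days.

322.9 days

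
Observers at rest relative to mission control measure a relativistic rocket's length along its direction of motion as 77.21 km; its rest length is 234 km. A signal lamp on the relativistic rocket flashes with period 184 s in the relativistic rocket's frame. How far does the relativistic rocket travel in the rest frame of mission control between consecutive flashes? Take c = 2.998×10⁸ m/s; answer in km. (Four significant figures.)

1.578×10^8 km

γ = L₀/L = 234/77.21 = 3.0307.
β = √(1 − 1/γ²) = 0.944. Lab-frame period = γτ = 3.0307×184 s = 557.65 s. Distance = βc × γτ = 0.944 × 2.998×10⁸ m/s × 557.65 s = 1.5782×10^11 m = 1.578×10^8 km.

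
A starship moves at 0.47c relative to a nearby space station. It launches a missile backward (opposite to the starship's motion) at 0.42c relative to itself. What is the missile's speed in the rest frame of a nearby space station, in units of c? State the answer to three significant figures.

0.0623c

Relativistic velocity addition: u = (u' + v)/(1 + u'v/c²), with u' = −0.42c and v = 0.47c.
Numerator: −0.42 + 0.47 = 0.05. Denominator: 1 + (−0.42)(0.47) = 0.8026.
u = 0.05/0.8026 = 0.062298, so the speed is 0.0623c.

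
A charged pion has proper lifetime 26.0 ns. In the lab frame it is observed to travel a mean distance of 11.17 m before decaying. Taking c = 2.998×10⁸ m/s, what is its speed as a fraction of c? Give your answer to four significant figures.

0.8201c

Lab distance = (lab lifetime)·v = γτ·βc, so βγ = d/(cτ) = 11.17/(2.998×10⁸ × 2.600×10^-8) = 1.433.
With βγ = 1.433: γ² = 1 + (βγ)² = 3.05349, and β = (βγ)/γ = 1.433/1.74742 = 0.8201.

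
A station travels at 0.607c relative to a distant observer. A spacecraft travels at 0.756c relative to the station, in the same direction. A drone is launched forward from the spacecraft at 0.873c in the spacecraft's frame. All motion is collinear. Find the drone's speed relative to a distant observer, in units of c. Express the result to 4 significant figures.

Apply u = (u'+v)/(1+u'v) twice. Drone in the station frame: (0.873+0.756)/(1+0.873·0.756) = 1.629/1.659988 = 0.98133c.
That velocity, transformed to the rest frame of a distant observer: (0.98133+0.607)/(1+0.98133·0.607) = 1.58833/1.59566731 = 0.9954c.

0.9954c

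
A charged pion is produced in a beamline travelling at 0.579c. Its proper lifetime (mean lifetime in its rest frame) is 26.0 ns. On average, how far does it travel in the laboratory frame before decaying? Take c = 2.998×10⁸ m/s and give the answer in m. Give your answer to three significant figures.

5.54 m

γ = 1/√(1 − β²) = 1/√(1 − 0.335241) = 1/√0.664759 = 1/0.815328 = 1.2265.
Lab-frame lifetime: Δt = γτ = 1.2265 × 26.0 ns = 31.889 ns.
Distance: d = vΔt = 0.579 × 2.998×10⁸ m/s × 3.1889×10^-8 s = 5.54 m.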